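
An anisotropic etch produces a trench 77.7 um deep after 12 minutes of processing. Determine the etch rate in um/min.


Step 1: Etch rate = depth / time
Step 2: rate = 77.7 / 12
rate = 6.475 um/min


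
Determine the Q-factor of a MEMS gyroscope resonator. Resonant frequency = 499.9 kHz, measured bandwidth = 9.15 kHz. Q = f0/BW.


Step 1: Q = f0 / bandwidth
Step 2: Q = 499.9 / 9.15
Q = 54.6


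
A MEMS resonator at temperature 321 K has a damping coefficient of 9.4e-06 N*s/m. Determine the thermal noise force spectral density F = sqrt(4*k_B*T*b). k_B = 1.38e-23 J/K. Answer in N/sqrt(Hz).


Step 1: Compute 4 * k_B * T * b
= 4 * 1.38e-23 * 321 * 9.4e-06
= 1.6656e-25 N^2/Hz
Step 2: F_noise = sqrt(1.6656e-25)
F_noise = 4.08e-13 N/sqrt(Hz)


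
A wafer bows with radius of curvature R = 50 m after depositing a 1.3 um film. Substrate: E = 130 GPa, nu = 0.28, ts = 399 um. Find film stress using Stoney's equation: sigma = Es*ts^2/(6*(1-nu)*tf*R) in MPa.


Step 1: Compute numerator: Es * ts^2 = 130 * 399^2 = 20696130 (GPa*um^2)
Step 2: Compute denominator (R in um): 6*(1-nu)*tf*R = 6*0.72*1.3*50e6 = 280800000.0 (um^2)
Step 3: sigma (GPa) = 20696130 / 280800000.0 = 7.3704e-02 GPa
Step 4: Convert to MPa (x1000): sigma = 73.7 MPa


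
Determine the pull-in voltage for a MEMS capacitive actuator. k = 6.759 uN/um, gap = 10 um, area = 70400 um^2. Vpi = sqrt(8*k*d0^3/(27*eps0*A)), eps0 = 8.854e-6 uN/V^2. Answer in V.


Step 1: Compute numerator: 8 * k * d0^3 = 8 * 6.759 * 10^3 = 54072.0
Step 2: Compute denominator: 27 * eps0 * A = 27 * 8.854e-6 * 70400 = 16.829683
Step 3: Vpi = sqrt(54072.0 / 16.829683)
Vpi = 56.68 V


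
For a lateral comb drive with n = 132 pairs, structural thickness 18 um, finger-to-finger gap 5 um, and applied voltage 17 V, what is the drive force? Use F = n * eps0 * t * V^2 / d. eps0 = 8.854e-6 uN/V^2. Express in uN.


Step 1: Parameters: n=132, eps0=8.854e-6 uN/V^2, t=18 um, V=17 V, d=5 um
Step 2: V^2 = 289
Step 3: F = 132 * 8.854e-6 * 18 * 289 / 5
F = 1.216 uN


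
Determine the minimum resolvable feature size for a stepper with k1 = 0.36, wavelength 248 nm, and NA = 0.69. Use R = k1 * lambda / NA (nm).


Step 1: Identify values: k1 = 0.36, lambda = 248 nm, NA = 0.69
Step 2: R = k1 * lambda / NA
R = 0.36 * 248 / 0.69
R = 129.4 nm


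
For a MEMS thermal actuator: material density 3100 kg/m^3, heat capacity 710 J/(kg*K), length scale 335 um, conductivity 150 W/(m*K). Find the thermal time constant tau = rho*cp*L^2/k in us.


Step 1: Convert L to m: L = 335e-6 m
Step 2: L^2 = (335e-6)^2 = 1.12225e-07 m^2
Step 3: tau = 3100 * 710 * 1.12225e-07 / 150 = 1.64671483e-03 s
Step 4: Convert to microseconds (multiply by 1e6).
tau = 1646.715 us


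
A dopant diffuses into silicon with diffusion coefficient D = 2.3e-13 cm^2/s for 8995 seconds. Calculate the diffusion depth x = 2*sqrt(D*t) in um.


Step 1: Compute D*t = 2.3e-13 * 8995 = 2.06885e-09 cm^2
Step 2: sqrt(D*t) = 4.548e-05 cm
Step 3: x = 2 * 4.548e-05 cm = 9.096e-05 cm
Step 4: Convert to um (1 cm = 1e4 um): x = 0.91 um


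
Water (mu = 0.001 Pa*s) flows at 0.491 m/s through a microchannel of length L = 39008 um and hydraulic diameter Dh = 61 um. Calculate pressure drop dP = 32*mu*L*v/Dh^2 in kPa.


Step 1: Convert to SI: L = 39008e-6 m, Dh = 61e-6 m
Step 2: dP = 32 * 0.001 * 39008e-6 * 0.491 / (61e-6)^2
Step 3: dP = 164712.09 Pa
Step 4: Convert to kPa: dP = 164.71 kPa


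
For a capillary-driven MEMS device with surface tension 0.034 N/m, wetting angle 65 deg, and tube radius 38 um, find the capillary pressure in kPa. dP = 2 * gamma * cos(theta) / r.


Step 1: cos(65 deg) = 0.4226
Step 2: Convert r to m: r = 38e-6 m
Step 3: dP = 2 * 0.034 * 0.4226 / 38e-6 = 756.2 Pa
Step 4: Convert Pa to kPa (divide by 1000).
dP = 0.76 kPa


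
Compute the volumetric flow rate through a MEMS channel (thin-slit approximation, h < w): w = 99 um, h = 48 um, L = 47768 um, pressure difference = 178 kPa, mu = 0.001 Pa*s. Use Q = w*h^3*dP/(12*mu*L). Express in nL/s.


Step 1: Convert all dimensions to SI (meters).
w = 99e-6 m, h = 48e-6 m, L = 47768e-6 m, dP = 178e3 Pa
Step 2: Q = w * h^3 * dP / (12 * mu * L)
Q = 99e-6 * (48e-6)^3 * 178e3 / (12 * 0.001 * 47768e-6) = 3.39985664e-09 m^3/s
Step 3: Convert Q from m^3/s to nL/s (1 m^3 = 1e12 nL, so multiply by 1e12).
Q = 3399.857 nL/s


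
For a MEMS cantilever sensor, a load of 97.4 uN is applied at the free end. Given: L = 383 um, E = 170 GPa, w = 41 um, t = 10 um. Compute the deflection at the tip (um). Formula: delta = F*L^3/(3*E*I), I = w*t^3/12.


Step 1: Calculate the second moment of area.
I = w * t^3 / 12 = 41 * 10^3 / 12 = 3416.6667 um^4
Step 2: Convert E to consistent units (1 GPa = 1000 uN/um^2).
E = 170 GPa = 170000 uN/um^2
Step 3: Calculate tip deflection.
delta = F * L^3 / (3 * E * I)
delta = 97.4 * 383^3 / (3 * 170000 * 3416.6667)
delta = 3.1404 um


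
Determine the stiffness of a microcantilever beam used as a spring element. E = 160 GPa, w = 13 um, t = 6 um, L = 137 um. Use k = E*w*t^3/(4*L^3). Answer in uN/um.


Step 1: Convert E to consistent units (1 GPa = 1000 uN/um^2).
E = 160 GPa = 160000 uN/um^2
Step 2: Compute t^3 = 6^3 = 216
Step 3: Compute L^3 = 137^3 = 2571353
Step 4: k = 160000 * 13 * 216 / (4 * 2571353)
k = 43.6813 uN/um


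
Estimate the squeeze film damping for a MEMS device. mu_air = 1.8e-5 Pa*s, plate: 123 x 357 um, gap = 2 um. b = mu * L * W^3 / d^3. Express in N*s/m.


Step 1: Convert to SI.
L = 123e-6 m, W = 357e-6 m, d = 2e-6 m
Step 2: W^3 = (357e-6)^3 = 4.55e-11 m^3
Step 3: d^3 = (2e-6)^3 = 8.00e-18 m^3
Step 4: b = 1.8e-5 * 123e-6 * 4.55e-11 / 8.00e-18
b = 1.26e-02 N*s/m


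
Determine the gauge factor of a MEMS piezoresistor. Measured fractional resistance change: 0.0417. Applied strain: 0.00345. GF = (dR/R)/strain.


Step 1: Identify values.
dR/R = 0.0417, strain = 0.00345
Step 2: GF = (dR/R) / strain = 0.0417 / 0.00345
GF = 12.1


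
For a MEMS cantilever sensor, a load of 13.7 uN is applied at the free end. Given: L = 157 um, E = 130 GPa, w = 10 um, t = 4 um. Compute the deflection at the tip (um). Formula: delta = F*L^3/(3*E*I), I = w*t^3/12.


Step 1: Calculate the second moment of area.
I = w * t^3 / 12 = 10 * 4^3 / 12 = 53.3333 um^4
Step 2: Convert E to consistent units (1 GPa = 1000 uN/um^2).
E = 130 GPa = 130000 uN/um^2
Step 3: Calculate tip deflection.
delta = F * L^3 / (3 * E * I)
delta = 13.7 * 157^3 / (3 * 130000 * 53.3333)
delta = 2.5489 um


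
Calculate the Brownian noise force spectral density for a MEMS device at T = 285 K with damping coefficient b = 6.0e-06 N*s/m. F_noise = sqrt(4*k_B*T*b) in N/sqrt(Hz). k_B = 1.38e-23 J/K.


Step 1: Compute 4 * k_B * T * b
= 4 * 1.38e-23 * 285 * 6.0e-06
= 9.4392e-26 N^2/Hz
Step 2: F_noise = sqrt(9.4392e-26)
F_noise = 3.07e-13 N/sqrt(Hz)


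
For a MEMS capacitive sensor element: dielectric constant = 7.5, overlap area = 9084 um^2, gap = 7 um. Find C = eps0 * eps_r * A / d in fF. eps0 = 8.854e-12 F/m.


Step 1: Convert area to m^2: A = 9084e-12 m^2
Step 2: Convert gap to m: d = 7e-6 m
Step 3: C = eps0 * eps_r * A / d
C = 8.854e-12 * 7.5 * 9084e-12 / 7e-6
Step 4: Convert to fF (multiply by 1e15).
C = 86.17 fF


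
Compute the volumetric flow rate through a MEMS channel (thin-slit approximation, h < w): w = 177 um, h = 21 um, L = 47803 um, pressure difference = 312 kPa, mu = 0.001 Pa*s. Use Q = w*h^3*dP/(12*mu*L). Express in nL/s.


Step 1: Convert all dimensions to SI (meters).
w = 177e-6 m, h = 21e-6 m, L = 47803e-6 m, dP = 312e3 Pa
Step 2: Q = w * h^3 * dP / (12 * mu * L)
Q = 177e-6 * (21e-6)^3 * 312e3 / (12 * 0.001 * 47803e-6) = 8.9155748e-10 m^3/s
Step 3: Convert Q from m^3/s to nL/s (1 m^3 = 1e12 nL, so multiply by 1e12).
Q = 891.557 nL/s


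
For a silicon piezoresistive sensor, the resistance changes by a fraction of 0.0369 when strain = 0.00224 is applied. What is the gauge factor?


Step 1: Identify values.
dR/R = 0.0369, strain = 0.00224
Step 2: GF = (dR/R) / strain = 0.0369 / 0.00224
GF = 16.5


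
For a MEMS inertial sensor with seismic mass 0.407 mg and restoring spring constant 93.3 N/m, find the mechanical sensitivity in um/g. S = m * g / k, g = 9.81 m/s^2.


Step 1: Convert mass: m = 0.407 mg = 4.07e-07 kg
Step 2: S = m * g / k = 4.07e-07 * 9.81 / 93.3
Step 3: S = 4.28e-08 m/g
Step 4: Convert to um/g: S = 0.043 um/g


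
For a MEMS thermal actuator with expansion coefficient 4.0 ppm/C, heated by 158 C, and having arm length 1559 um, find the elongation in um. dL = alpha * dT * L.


Step 1: Convert CTE: alpha = 4.0 ppm/C = 4.0e-6 /C
Step 2: dL = 4.0e-6 * 158 * 1559
dL = 0.9853 um


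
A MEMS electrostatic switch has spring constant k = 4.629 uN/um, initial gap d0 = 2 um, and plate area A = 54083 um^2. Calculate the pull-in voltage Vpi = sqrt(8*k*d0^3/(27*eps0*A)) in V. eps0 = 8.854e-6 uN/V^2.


Step 1: Compute numerator: 8 * k * d0^3 = 8 * 4.629 * 2^3 = 296.256
Step 2: Compute denominator: 27 * eps0 * A = 27 * 8.854e-6 * 54083 = 12.928974
Step 3: Vpi = sqrt(296.256 / 12.928974)
Vpi = 4.79 V


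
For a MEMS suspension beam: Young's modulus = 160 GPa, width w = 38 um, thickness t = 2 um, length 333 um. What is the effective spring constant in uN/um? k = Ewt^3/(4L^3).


Step 1: Convert E to consistent units (1 GPa = 1000 uN/um^2).
E = 160 GPa = 160000 uN/um^2
Step 2: Compute t^3 = 2^3 = 8
Step 3: Compute L^3 = 333^3 = 36926037
Step 4: k = 160000 * 38 * 8 / (4 * 36926037)
k = 0.3293 uN/um


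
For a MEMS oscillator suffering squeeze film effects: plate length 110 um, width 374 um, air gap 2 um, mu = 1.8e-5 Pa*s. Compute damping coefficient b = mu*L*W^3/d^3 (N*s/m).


Step 1: Convert to SI.
L = 110e-6 m, W = 374e-6 m, d = 2e-6 m
Step 2: W^3 = (374e-6)^3 = 5.23e-11 m^3
Step 3: d^3 = (2e-6)^3 = 8.00e-18 m^3
Step 4: b = 1.8e-5 * 110e-6 * 5.23e-11 / 8.00e-18
b = 1.29e-02 N*s/m


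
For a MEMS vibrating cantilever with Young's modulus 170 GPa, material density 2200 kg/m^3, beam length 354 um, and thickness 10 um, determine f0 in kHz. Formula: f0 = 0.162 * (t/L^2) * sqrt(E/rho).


Step 1: Convert units to SI.
t_SI = 10e-6 m, L_SI = 354e-6 m
Step 2: Calculate sqrt(E/rho).
sqrt(170e9 / 2200) = 8790.49 m/s
Step 3: Compute f0.
f0 = 0.162 * 10e-6 / (354e-6)^2 * 8790.49 = 113637.5 Hz = 113.64 kHz


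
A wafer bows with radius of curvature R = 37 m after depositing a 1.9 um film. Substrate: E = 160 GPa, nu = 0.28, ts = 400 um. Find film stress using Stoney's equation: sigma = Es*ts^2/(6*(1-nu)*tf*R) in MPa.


Step 1: Compute numerator: Es * ts^2 = 160 * 400^2 = 25600000 (GPa*um^2)
Step 2: Compute denominator (R in um): 6*(1-nu)*tf*R = 6*0.72*1.9*37e6 = 303696000.0 (um^2)
Step 3: sigma (GPa) = 25600000 / 303696000.0 = 8.4295e-02 GPa
Step 4: Convert to MPa (x1000): sigma = 84.3 MPa


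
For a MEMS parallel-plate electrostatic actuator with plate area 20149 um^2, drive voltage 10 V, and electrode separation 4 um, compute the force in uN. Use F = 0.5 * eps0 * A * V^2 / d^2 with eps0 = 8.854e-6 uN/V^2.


Step 1: Identify parameters.
eps0 = 8.854e-6 uN/V^2, A = 20149 um^2, V = 10 V, d = 4 um
Step 2: Compute V^2 = 10^2 = 100
Step 3: Compute d^2 = 4^2 = 16
Step 4: F = 0.5 * 8.854e-6 * 20149 * 100 / 16
F = 0.557 uN


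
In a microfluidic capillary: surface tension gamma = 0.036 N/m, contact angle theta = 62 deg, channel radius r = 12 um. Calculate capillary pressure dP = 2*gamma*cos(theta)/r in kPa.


Step 1: cos(62 deg) = 0.4695
Step 2: Convert r to m: r = 12e-6 m
Step 3: dP = 2 * 0.036 * 0.4695 / 12e-6 = 2817.0 Pa
Step 4: Convert Pa to kPa (divide by 1000).
dP = 2.82 kPa


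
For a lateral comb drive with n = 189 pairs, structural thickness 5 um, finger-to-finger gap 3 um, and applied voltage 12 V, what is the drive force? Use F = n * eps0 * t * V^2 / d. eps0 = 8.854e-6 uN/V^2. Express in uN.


Step 1: Parameters: n=189, eps0=8.854e-6 uN/V^2, t=5 um, V=12 V, d=3 um
Step 2: V^2 = 144
Step 3: F = 189 * 8.854e-6 * 5 * 144 / 3
F = 0.402 uN


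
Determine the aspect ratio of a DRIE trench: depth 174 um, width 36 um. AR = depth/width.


Step 1: AR = depth / width
Step 2: AR = 174 / 36
AR = 4.8


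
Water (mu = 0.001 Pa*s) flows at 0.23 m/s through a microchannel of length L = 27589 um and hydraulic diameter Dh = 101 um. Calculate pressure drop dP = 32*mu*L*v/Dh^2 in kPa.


Step 1: Convert to SI: L = 27589e-6 m, Dh = 101e-6 m
Step 2: dP = 32 * 0.001 * 27589e-6 * 0.23 / (101e-6)^2
Step 3: dP = 19905.41 Pa
Step 4: Convert to kPa: dP = 19.91 kPa


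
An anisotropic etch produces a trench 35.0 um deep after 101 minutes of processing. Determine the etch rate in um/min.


Step 1: Etch rate = depth / time
Step 2: rate = 35.0 / 101
rate = 0.347 um/min


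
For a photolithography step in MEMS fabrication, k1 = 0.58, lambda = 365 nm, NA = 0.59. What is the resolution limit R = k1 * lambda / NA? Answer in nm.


Step 1: Identify values: k1 = 0.58, lambda = 365 nm, NA = 0.59
Step 2: R = k1 * lambda / NA
R = 0.58 * 365 / 0.59
R = 358.8 nm


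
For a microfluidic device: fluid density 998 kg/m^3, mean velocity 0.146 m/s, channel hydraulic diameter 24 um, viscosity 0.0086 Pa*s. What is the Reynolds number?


Step 1: Convert Dh to meters: Dh = 24e-6 m
Step 2: Re = rho * v * Dh / mu
Re = 998 * 0.146 * 24e-6 / 0.0086
Re = 0.407


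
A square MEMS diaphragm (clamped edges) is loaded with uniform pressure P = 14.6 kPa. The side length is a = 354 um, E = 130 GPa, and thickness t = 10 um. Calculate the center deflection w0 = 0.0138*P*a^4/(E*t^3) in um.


Step 1: Convert pressure to compatible units (E is in GPa, so P in GPa).
P = 14.6 kPa = 14.6e-6 GPa
Step 2: Compute numerator: 0.0138 * P * a^4.
a^4 = 354^4 = 15704099856
numerator = 0.0138 * 14.6e-6 * 15704099856 = 3.1641e+03
Step 3: Compute denominator: E * t^3 = 130 * 10^3 = 130000
Step 4: w0 = numerator / denominator = 3.1641e+03 / 130000 = 0.0243 um


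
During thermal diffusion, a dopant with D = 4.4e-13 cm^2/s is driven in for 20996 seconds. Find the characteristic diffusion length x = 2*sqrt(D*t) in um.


Step 1: Compute D*t = 4.4e-13 * 20996 = 9.23824e-09 cm^2
Step 2: sqrt(D*t) = 9.61158e-05 cm
Step 3: x = 2 * 9.61158e-05 cm = 1.922316e-04 cm
Step 4: Convert to um (1 cm = 1e4 um): x = 1.922 um


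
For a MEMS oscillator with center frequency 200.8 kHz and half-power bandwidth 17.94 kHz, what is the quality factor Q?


Step 1: Q = f0 / bandwidth
Step 2: Q = 200.8 / 17.94
Q = 11.2


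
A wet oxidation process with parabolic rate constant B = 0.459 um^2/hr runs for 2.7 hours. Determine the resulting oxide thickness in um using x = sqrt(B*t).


Step 1: Compute B*t = 0.459 * 2.7 = 1.2393
Step 2: x = sqrt(1.2393)
x = 1.113 um


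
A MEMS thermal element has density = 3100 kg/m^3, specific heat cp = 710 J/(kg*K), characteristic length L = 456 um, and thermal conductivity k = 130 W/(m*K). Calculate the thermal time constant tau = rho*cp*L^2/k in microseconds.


Step 1: Convert L to m: L = 456e-6 m
Step 2: L^2 = (456e-6)^2 = 2.07936e-07 m^2
Step 3: tau = 3100 * 710 * 2.07936e-07 / 130 = 3.52051643e-03 s
Step 4: Convert to microseconds (multiply by 1e6).
tau = 3520.516 us


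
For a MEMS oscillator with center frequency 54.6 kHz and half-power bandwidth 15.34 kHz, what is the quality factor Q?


Step 1: Q = f0 / bandwidth
Step 2: Q = 54.6 / 15.34
Q = 3.6


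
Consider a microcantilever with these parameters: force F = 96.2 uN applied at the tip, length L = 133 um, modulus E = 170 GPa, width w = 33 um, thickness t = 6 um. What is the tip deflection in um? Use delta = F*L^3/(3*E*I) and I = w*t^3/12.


Step 1: Calculate the second moment of area.
I = w * t^3 / 12 = 33 * 6^3 / 12 = 594.0 um^4
Step 2: Convert E to consistent units (1 GPa = 1000 uN/um^2).
E = 170 GPa = 170000 uN/um^2
Step 3: Calculate tip deflection.
delta = F * L^3 / (3 * E * I)
delta = 96.2 * 133^3 / (3 * 170000 * 594.0)
delta = 0.7471 um


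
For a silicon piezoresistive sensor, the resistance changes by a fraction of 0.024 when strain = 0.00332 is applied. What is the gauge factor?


Step 1: Identify values.
dR/R = 0.024, strain = 0.00332
Step 2: GF = (dR/R) / strain = 0.024 / 0.00332
GF = 7.2


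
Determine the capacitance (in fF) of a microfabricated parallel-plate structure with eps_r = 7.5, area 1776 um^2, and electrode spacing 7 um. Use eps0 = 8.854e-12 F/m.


Step 1: Convert area to m^2: A = 1776e-12 m^2
Step 2: Convert gap to m: d = 7e-6 m
Step 3: C = eps0 * eps_r * A / d
C = 8.854e-12 * 7.5 * 1776e-12 / 7e-6
Step 4: Convert to fF (multiply by 1e15).
C = 16.85 fF


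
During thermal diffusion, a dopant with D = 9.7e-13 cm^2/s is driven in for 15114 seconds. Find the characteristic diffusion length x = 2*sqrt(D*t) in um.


Step 1: Compute D*t = 9.7e-13 * 15114 = 1.466058e-08 cm^2
Step 2: sqrt(D*t) = 1.21081e-04 cm
Step 3: x = 2 * 1.21081e-04 cm = 2.42162e-04 cm
Step 4: Convert to um (1 cm = 1e4 um): x = 2.422 um


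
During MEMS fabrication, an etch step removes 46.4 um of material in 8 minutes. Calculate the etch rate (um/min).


Step 1: Etch rate = depth / time
Step 2: rate = 46.4 / 8
rate = 5.8 um/min


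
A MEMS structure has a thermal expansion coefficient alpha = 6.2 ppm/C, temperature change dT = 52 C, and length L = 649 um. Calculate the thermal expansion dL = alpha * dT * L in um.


Step 1: Convert CTE: alpha = 6.2 ppm/C = 6.2e-6 /C
Step 2: dL = 6.2e-6 * 52 * 649
dL = 0.2092 um


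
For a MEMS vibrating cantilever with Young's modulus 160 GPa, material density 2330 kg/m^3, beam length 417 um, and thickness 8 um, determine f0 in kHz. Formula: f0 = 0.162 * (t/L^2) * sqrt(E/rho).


Step 1: Convert units to SI.
t_SI = 8e-6 m, L_SI = 417e-6 m
Step 2: Calculate sqrt(E/rho).
sqrt(160e9 / 2330) = 8286.71 m/s
Step 3: Compute f0.
f0 = 0.162 * 8e-6 / (417e-6)^2 * 8286.71 = 61761.1 Hz = 61.76 kHz


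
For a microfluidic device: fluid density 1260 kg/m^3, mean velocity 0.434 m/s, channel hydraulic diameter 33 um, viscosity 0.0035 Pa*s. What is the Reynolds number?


Step 1: Convert Dh to meters: Dh = 33e-6 m
Step 2: Re = rho * v * Dh / mu
Re = 1260 * 0.434 * 33e-6 / 0.0035
Re = 5.156


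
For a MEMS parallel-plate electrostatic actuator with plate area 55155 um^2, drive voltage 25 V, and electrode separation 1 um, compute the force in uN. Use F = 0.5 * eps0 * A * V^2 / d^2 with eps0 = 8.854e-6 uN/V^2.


Step 1: Identify parameters.
eps0 = 8.854e-6 uN/V^2, A = 55155 um^2, V = 25 V, d = 1 um
Step 2: Compute V^2 = 25^2 = 625
Step 3: Compute d^2 = 1^2 = 1
Step 4: F = 0.5 * 8.854e-6 * 55155 * 625 / 1
F = 152.607 uN


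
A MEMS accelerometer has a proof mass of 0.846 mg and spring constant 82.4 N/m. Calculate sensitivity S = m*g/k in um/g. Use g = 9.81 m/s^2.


Step 1: Convert mass: m = 0.846 mg = 8.46e-07 kg
Step 2: S = m * g / k = 8.46e-07 * 9.81 / 82.4
Step 3: S = 1.01e-07 m/g
Step 4: Convert to um/g: S = 0.101 um/g


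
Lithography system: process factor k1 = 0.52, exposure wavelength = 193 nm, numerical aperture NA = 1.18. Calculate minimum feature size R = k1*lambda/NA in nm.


Step 1: Identify values: k1 = 0.52, lambda = 193 nm, NA = 1.18
Step 2: R = k1 * lambda / NA
R = 0.52 * 193 / 1.18
R = 85.1 nm


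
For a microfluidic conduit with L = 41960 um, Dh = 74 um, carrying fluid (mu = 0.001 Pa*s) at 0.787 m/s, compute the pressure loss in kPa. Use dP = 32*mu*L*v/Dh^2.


Step 1: Convert to SI: L = 41960e-6 m, Dh = 74e-6 m
Step 2: dP = 32 * 0.001 * 41960e-6 * 0.787 / (74e-6)^2
Step 3: dP = 192973.09 Pa
Step 4: Convert to kPa: dP = 192.97 kPa


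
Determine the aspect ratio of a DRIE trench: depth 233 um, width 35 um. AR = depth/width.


Step 1: AR = depth / width
Step 2: AR = 233 / 35
AR = 6.7


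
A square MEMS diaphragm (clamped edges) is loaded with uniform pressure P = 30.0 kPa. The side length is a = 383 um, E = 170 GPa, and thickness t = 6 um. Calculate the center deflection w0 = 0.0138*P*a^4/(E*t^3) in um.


Step 1: Convert pressure to compatible units (E is in GPa, so P in GPa).
P = 30.0 kPa = 30.0e-6 GPa
Step 2: Compute numerator: 0.0138 * P * a^4.
a^4 = 383^4 = 21517662721
numerator = 0.0138 * 30.0e-6 * 21517662721 = 8.90831e+03
Step 3: Compute denominator: E * t^3 = 170 * 6^3 = 36720
Step 4: w0 = numerator / denominator = 8.90831e+03 / 36720 = 0.2426 um


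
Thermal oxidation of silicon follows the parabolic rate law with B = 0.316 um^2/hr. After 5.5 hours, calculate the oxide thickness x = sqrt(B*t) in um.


Step 1: Compute B*t = 0.316 * 5.5 = 1.738
Step 2: x = sqrt(1.738)
x = 1.318 um


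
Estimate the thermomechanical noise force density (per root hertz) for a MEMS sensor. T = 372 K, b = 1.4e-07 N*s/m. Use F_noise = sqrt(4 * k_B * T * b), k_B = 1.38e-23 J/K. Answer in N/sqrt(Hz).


Step 1: Compute 4 * k_B * T * b
= 4 * 1.38e-23 * 372 * 1.4e-07
= 2.8748e-27 N^2/Hz
Step 2: F_noise = sqrt(2.8748e-27)
F_noise = 5.36e-14 N/sqrt(Hz)


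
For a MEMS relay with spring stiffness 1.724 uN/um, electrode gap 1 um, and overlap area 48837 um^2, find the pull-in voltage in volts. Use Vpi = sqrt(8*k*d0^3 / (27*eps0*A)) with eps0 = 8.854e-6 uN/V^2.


Step 1: Compute numerator: 8 * k * d0^3 = 8 * 1.724 * 1^3 = 13.792
Step 2: Compute denominator: 27 * eps0 * A = 27 * 8.854e-6 * 48837 = 11.674876
Step 3: Vpi = sqrt(13.792 / 11.674876)
Vpi = 1.09 V


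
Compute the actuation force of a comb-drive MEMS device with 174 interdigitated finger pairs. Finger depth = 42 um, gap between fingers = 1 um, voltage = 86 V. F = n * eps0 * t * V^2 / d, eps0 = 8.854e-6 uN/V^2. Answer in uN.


Step 1: Parameters: n=174, eps0=8.854e-6 uN/V^2, t=42 um, V=86 V, d=1 um
Step 2: V^2 = 7396
Step 3: F = 174 * 8.854e-6 * 42 * 7396 / 1
F = 478.558 uN


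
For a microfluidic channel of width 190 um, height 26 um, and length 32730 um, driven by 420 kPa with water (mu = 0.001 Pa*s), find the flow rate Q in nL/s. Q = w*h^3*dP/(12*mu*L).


Step 1: Convert all dimensions to SI (meters).
w = 190e-6 m, h = 26e-6 m, L = 32730e-6 m, dP = 420e3 Pa
Step 2: Q = w * h^3 * dP / (12 * mu * L)
Q = 190e-6 * (26e-6)^3 * 420e3 / (12 * 0.001 * 32730e-6) = 3.57104797e-09 m^3/s
Step 3: Convert Q from m^3/s to nL/s (1 m^3 = 1e12 nL, so multiply by 1e12).
Q = 3571.048 nL/s


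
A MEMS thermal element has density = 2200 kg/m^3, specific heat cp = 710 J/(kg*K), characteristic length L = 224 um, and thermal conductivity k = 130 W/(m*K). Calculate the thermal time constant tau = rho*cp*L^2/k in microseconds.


Step 1: Convert L to m: L = 224e-6 m
Step 2: L^2 = (224e-6)^2 = 5.0176e-08 m^2
Step 3: tau = 2200 * 710 * 5.0176e-08 / 130 = 6.0288394e-04 s
Step 4: Convert to microseconds (multiply by 1e6).
tau = 602.884 us


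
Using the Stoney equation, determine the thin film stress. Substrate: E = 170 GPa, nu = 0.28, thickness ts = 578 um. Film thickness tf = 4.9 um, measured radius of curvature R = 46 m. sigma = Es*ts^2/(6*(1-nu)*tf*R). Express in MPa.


Step 1: Compute numerator: Es * ts^2 = 170 * 578^2 = 56794280 (GPa*um^2)
Step 2: Compute denominator (R in um): 6*(1-nu)*tf*R = 6*0.72*4.9*46e6 = 973728000.0 (um^2)
Step 3: sigma (GPa) = 56794280 / 973728000.0 = 5.8327e-02 GPa
Step 4: Convert to MPa (x1000): sigma = 58.3 MPa


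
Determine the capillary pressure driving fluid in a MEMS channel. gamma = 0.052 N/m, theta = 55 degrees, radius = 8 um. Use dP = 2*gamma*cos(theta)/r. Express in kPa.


Step 1: cos(55 deg) = 0.5736
Step 2: Convert r to m: r = 8e-6 m
Step 3: dP = 2 * 0.052 * 0.5736 / 8e-6 = 7456.8 Pa
Step 4: Convert Pa to kPa (divide by 1000).
dP = 7.46 kPa


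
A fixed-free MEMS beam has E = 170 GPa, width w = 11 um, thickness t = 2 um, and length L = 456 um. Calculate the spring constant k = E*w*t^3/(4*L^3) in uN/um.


Step 1: Convert E to consistent units (1 GPa = 1000 uN/um^2).
E = 170 GPa = 170000 uN/um^2
Step 2: Compute t^3 = 2^3 = 8
Step 3: Compute L^3 = 456^3 = 94818816
Step 4: k = 170000 * 11 * 8 / (4 * 94818816)
k = 0.0394 uN/um


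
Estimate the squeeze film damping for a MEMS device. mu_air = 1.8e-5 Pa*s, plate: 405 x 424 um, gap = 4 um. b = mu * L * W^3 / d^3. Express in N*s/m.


Step 1: Convert to SI.
L = 405e-6 m, W = 424e-6 m, d = 4e-6 m
Step 2: W^3 = (424e-6)^3 = 7.62e-11 m^3
Step 3: d^3 = (4e-6)^3 = 6.40e-17 m^3
Step 4: b = 1.8e-5 * 405e-6 * 7.62e-11 / 6.40e-17
b = 8.68e-03 N*s/m


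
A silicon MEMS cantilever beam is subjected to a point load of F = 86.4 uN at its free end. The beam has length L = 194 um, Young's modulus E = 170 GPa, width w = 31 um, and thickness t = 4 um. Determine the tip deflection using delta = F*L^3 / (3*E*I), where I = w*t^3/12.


Step 1: Calculate the second moment of area.
I = w * t^3 / 12 = 31 * 4^3 / 12 = 165.3333 um^4
Step 2: Convert E to consistent units (1 GPa = 1000 uN/um^2).
E = 170 GPa = 170000 uN/um^2
Step 3: Calculate tip deflection.
delta = F * L^3 / (3 * E * I)
delta = 86.4 * 194^3 / (3 * 170000 * 165.3333)
delta = 7.4815 um


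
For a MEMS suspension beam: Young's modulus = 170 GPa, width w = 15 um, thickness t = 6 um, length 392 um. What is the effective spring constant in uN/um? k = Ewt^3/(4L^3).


Step 1: Convert E to consistent units (1 GPa = 1000 uN/um^2).
E = 170 GPa = 170000 uN/um^2
Step 2: Compute t^3 = 6^3 = 216
Step 3: Compute L^3 = 392^3 = 60236288
Step 4: k = 170000 * 15 * 216 / (4 * 60236288)
k = 2.286 uN/um


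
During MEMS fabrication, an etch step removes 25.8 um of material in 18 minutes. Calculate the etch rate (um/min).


Step 1: Etch rate = depth / time
Step 2: rate = 25.8 / 18
rate = 1.433 um/min


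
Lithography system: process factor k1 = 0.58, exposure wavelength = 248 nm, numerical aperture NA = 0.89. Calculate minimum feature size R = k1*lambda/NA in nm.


Step 1: Identify values: k1 = 0.58, lambda = 248 nm, NA = 0.89
Step 2: R = k1 * lambda / NA
R = 0.58 * 248 / 0.89
R = 161.6 nm


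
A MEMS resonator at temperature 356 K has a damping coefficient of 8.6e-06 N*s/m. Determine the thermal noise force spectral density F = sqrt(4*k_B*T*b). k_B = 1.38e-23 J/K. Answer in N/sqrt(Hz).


Step 1: Compute 4 * k_B * T * b
= 4 * 1.38e-23 * 356 * 8.6e-06
= 1.6900e-25 N^2/Hz
Step 2: F_noise = sqrt(1.6900e-25)
F_noise = 4.11e-13 N/sqrt(Hz)


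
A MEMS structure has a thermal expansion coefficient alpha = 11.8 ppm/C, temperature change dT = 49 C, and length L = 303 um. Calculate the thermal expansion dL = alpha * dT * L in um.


Step 1: Convert CTE: alpha = 11.8 ppm/C = 11.8e-6 /C
Step 2: dL = 11.8e-6 * 49 * 303
dL = 0.1752 um


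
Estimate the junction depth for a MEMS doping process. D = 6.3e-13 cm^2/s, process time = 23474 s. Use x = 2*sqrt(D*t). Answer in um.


Step 1: Compute D*t = 6.3e-13 * 23474 = 1.478862e-08 cm^2
Step 2: sqrt(D*t) = 1.21608e-04 cm
Step 3: x = 2 * 1.21608e-04 cm = 2.43216e-04 cm
Step 4: Convert to um (1 cm = 1e4 um): x = 2.432 um


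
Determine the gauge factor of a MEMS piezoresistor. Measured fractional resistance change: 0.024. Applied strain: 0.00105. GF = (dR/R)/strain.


Step 1: Identify values.
dR/R = 0.024, strain = 0.00105
Step 2: GF = (dR/R) / strain = 0.024 / 0.00105
GF = 22.9


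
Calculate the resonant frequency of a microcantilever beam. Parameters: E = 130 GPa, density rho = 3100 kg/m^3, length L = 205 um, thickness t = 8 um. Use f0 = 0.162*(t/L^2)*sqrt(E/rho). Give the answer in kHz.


Step 1: Convert units to SI.
t_SI = 8e-6 m, L_SI = 205e-6 m
Step 2: Calculate sqrt(E/rho).
sqrt(130e9 / 3100) = 6475.76 m/s
Step 3: Compute f0.
f0 = 0.162 * 8e-6 / (205e-6)^2 * 6475.76 = 199704.6 Hz = 199.7 kHz


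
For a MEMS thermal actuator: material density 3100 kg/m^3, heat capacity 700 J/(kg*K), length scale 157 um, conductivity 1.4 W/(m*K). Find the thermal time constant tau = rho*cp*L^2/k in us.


Step 1: Convert L to m: L = 157e-6 m
Step 2: L^2 = (157e-6)^2 = 2.4649e-08 m^2
Step 3: tau = 3100 * 700 * 2.4649e-08 / 1.4 = 3.820595e-02 s
Step 4: Convert to microseconds (multiply by 1e6).
tau = 38205.95 us


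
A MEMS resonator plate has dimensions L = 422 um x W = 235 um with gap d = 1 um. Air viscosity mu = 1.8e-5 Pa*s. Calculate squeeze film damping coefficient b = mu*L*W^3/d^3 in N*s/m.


Step 1: Convert to SI.
L = 422e-6 m, W = 235e-6 m, d = 1e-6 m
Step 2: W^3 = (235e-6)^3 = 1.30e-11 m^3
Step 3: d^3 = (1e-6)^3 = 1.00e-18 m^3
Step 4: b = 1.8e-5 * 422e-6 * 1.30e-11 / 1.00e-18
b = 9.86e-02 N*s/m


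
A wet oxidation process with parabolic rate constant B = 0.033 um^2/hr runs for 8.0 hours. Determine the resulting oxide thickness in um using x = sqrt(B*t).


Step 1: Compute B*t = 0.033 * 8.0 = 0.264
Step 2: x = sqrt(0.264)
x = 0.514 um


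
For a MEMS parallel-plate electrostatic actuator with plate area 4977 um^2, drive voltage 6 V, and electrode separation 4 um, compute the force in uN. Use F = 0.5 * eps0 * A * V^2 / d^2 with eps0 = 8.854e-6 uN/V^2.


Step 1: Identify parameters.
eps0 = 8.854e-6 uN/V^2, A = 4977 um^2, V = 6 V, d = 4 um
Step 2: Compute V^2 = 6^2 = 36
Step 3: Compute d^2 = 4^2 = 16
Step 4: F = 0.5 * 8.854e-6 * 4977 * 36 / 16
F = 0.05 uN


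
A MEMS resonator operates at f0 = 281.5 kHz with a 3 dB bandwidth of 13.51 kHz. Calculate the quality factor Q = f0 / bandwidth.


Step 1: Q = f0 / bandwidth
Step 2: Q = 281.5 / 13.51
Q = 20.8


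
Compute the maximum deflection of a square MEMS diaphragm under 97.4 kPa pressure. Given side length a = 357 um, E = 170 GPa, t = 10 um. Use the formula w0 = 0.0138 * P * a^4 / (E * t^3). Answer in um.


Step 1: Convert pressure to compatible units (E is in GPa, so P in GPa).
P = 97.4 kPa = 97.4e-6 GPa
Step 2: Compute numerator: 0.0138 * P * a^4.
a^4 = 357^4 = 16243247601
numerator = 0.0138 * 97.4e-6 * 16243247601 = 2.18329e+04
Step 3: Compute denominator: E * t^3 = 170 * 10^3 = 170000
Step 4: w0 = numerator / denominator = 2.18329e+04 / 170000 = 0.1284 um


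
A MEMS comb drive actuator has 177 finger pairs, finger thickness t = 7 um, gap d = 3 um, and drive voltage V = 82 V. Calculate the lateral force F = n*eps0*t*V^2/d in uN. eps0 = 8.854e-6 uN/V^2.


Step 1: Parameters: n=177, eps0=8.854e-6 uN/V^2, t=7 um, V=82 V, d=3 um
Step 2: V^2 = 6724
Step 3: F = 177 * 8.854e-6 * 7 * 6724 / 3
F = 24.588 uN


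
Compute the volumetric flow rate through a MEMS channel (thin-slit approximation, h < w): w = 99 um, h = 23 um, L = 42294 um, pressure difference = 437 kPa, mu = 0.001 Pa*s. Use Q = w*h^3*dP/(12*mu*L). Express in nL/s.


Step 1: Convert all dimensions to SI (meters).
w = 99e-6 m, h = 23e-6 m, L = 42294e-6 m, dP = 437e3 Pa
Step 2: Q = w * h^3 * dP / (12 * mu * L)
Q = 99e-6 * (23e-6)^3 * 437e3 / (12 * 0.001 * 42294e-6) = 1.03714656e-09 m^3/s
Step 3: Convert Q from m^3/s to nL/s (1 m^3 = 1e12 nL, so multiply by 1e12).
Q = 1037.147 nL/s


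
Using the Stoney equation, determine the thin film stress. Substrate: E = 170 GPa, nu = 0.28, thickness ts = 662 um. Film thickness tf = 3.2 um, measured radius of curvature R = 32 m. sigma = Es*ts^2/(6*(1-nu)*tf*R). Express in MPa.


Step 1: Compute numerator: Es * ts^2 = 170 * 662^2 = 74501480 (GPa*um^2)
Step 2: Compute denominator (R in um): 6*(1-nu)*tf*R = 6*0.72*3.2*32e6 = 442368000.0 (um^2)
Step 3: sigma (GPa) = 74501480 / 442368000.0 = 1.68415e-01 GPa
Step 4: Convert to MPa (x1000): sigma = 168.4 MPa


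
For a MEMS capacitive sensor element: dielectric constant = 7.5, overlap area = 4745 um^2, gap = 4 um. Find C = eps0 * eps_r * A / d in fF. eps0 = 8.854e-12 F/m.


Step 1: Convert area to m^2: A = 4745e-12 m^2
Step 2: Convert gap to m: d = 4e-6 m
Step 3: C = eps0 * eps_r * A / d
C = 8.854e-12 * 7.5 * 4745e-12 / 4e-6
Step 4: Convert to fF (multiply by 1e15).
C = 78.77 fF


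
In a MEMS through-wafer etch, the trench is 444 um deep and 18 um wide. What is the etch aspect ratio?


Step 1: AR = depth / width
Step 2: AR = 444 / 18
AR = 24.7


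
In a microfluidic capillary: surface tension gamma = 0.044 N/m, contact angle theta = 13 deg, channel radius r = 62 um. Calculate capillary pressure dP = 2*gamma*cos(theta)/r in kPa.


Step 1: cos(13 deg) = 0.9744
Step 2: Convert r to m: r = 62e-6 m
Step 3: dP = 2 * 0.044 * 0.9744 / 62e-6 = 1383.0 Pa
Step 4: Convert Pa to kPa (divide by 1000).
dP = 1.38 kPa


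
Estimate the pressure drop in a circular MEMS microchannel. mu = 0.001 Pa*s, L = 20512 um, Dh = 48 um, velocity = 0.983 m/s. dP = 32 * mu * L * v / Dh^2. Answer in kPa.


Step 1: Convert to SI: L = 20512e-6 m, Dh = 48e-6 m
Step 2: dP = 32 * 0.001 * 20512e-6 * 0.983 / (48e-6)^2
Step 3: dP = 280045.78 Pa
Step 4: Convert to kPa: dP = 280.05 kPa


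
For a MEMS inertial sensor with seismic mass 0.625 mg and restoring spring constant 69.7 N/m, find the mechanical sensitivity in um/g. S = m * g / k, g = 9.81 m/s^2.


Step 1: Convert mass: m = 0.625 mg = 6.25e-07 kg
Step 2: S = m * g / k = 6.25e-07 * 9.81 / 69.7
Step 3: S = 8.80e-08 m/g
Step 4: Convert to um/g: S = 0.088 um/g


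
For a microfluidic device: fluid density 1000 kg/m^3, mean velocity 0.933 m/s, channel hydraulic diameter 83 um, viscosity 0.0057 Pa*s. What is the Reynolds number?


Step 1: Convert Dh to meters: Dh = 83e-6 m
Step 2: Re = rho * v * Dh / mu
Re = 1000 * 0.933 * 83e-6 / 0.0057
Re = 13.586


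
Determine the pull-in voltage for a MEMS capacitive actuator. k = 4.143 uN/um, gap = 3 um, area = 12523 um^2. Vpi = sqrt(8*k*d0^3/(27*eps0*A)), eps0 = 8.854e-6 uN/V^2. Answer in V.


Step 1: Compute numerator: 8 * k * d0^3 = 8 * 4.143 * 3^3 = 894.888
Step 2: Compute denominator: 27 * eps0 * A = 27 * 8.854e-6 * 12523 = 2.993723
Step 3: Vpi = sqrt(894.888 / 2.993723)
Vpi = 17.29 V


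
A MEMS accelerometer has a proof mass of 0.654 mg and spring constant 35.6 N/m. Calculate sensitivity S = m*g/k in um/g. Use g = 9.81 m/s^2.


Step 1: Convert mass: m = 0.654 mg = 6.54e-07 kg
Step 2: S = m * g / k = 6.54e-07 * 9.81 / 35.6
Step 3: S = 1.80e-07 m/g
Step 4: Convert to um/g: S = 0.18 um/g


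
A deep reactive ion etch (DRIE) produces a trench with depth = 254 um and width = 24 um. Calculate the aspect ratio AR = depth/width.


Step 1: AR = depth / width
Step 2: AR = 254 / 24
AR = 10.6


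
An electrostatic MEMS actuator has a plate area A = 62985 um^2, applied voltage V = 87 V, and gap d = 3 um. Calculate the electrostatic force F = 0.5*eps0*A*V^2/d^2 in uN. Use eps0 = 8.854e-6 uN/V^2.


Step 1: Identify parameters.
eps0 = 8.854e-6 uN/V^2, A = 62985 um^2, V = 87 V, d = 3 um
Step 2: Compute V^2 = 87^2 = 7569
Step 3: Compute d^2 = 3^2 = 9
Step 4: F = 0.5 * 8.854e-6 * 62985 * 7569 / 9
F = 234.5 uN


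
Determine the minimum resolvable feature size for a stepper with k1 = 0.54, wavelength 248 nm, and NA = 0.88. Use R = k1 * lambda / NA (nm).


Step 1: Identify values: k1 = 0.54, lambda = 248 nm, NA = 0.88
Step 2: R = k1 * lambda / NA
R = 0.54 * 248 / 0.88
R = 152.2 nm


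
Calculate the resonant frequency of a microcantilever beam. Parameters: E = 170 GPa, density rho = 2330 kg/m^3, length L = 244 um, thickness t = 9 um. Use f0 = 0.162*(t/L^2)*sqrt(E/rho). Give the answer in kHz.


Step 1: Convert units to SI.
t_SI = 9e-6 m, L_SI = 244e-6 m
Step 2: Calculate sqrt(E/rho).
sqrt(170e9 / 2330) = 8541.74 m/s
Step 3: Compute f0.
f0 = 0.162 * 9e-6 / (244e-6)^2 * 8541.74 = 209182.0 Hz = 209.18 kHz


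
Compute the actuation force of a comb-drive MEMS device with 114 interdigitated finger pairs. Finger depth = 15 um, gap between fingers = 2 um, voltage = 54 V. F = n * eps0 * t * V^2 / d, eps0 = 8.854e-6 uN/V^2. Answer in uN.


Step 1: Parameters: n=114, eps0=8.854e-6 uN/V^2, t=15 um, V=54 V, d=2 um
Step 2: V^2 = 2916
Step 3: F = 114 * 8.854e-6 * 15 * 2916 / 2
F = 22.075 uN


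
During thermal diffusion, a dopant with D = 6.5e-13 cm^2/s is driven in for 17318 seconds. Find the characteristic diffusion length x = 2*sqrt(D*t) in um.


Step 1: Compute D*t = 6.5e-13 * 17318 = 1.12567e-08 cm^2
Step 2: sqrt(D*t) = 1.06098e-04 cm
Step 3: x = 2 * 1.06098e-04 cm = 2.12196e-04 cm
Step 4: Convert to um (1 cm = 1e4 um): x = 2.122 um


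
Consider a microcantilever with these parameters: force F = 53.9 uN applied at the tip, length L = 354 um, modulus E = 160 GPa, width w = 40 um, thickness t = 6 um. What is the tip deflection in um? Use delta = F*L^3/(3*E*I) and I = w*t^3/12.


Step 1: Calculate the second moment of area.
I = w * t^3 / 12 = 40 * 6^3 / 12 = 720.0 um^4
Step 2: Convert E to consistent units (1 GPa = 1000 uN/um^2).
E = 160 GPa = 160000 uN/um^2
Step 3: Calculate tip deflection.
delta = F * L^3 / (3 * E * I)
delta = 53.9 * 354^3 / (3 * 160000 * 720.0)
delta = 6.9187 um


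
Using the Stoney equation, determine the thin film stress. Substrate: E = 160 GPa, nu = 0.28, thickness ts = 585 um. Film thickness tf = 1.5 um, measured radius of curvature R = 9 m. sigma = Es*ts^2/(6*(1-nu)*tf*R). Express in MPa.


Step 1: Compute numerator: Es * ts^2 = 160 * 585^2 = 54756000 (GPa*um^2)
Step 2: Compute denominator (R in um): 6*(1-nu)*tf*R = 6*0.72*1.5*9e6 = 58320000.0 (um^2)
Step 3: sigma (GPa) = 54756000 / 58320000.0 = 9.38889e-01 GPa
Step 4: Convert to MPa (x1000): sigma = 938.9 MPa


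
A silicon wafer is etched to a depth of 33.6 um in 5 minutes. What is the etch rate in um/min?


Step 1: Etch rate = depth / time
Step 2: rate = 33.6 / 5
rate = 6.72 um/min


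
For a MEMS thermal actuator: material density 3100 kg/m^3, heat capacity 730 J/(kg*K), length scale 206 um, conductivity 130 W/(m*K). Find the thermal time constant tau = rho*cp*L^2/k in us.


Step 1: Convert L to m: L = 206e-6 m
Step 2: L^2 = (206e-6)^2 = 4.2436e-08 m^2
Step 3: tau = 3100 * 730 * 4.2436e-08 / 130 = 7.3871283e-04 s
Step 4: Convert to microseconds (multiply by 1e6).
tau = 738.713 us


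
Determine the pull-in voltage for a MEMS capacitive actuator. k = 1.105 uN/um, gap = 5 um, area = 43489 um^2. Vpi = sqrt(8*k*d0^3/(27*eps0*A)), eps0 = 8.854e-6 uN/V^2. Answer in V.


Step 1: Compute numerator: 8 * k * d0^3 = 8 * 1.105 * 5^3 = 1105.0
Step 2: Compute denominator: 27 * eps0 * A = 27 * 8.854e-6 * 43489 = 10.396393
Step 3: Vpi = sqrt(1105.0 / 10.396393)
Vpi = 10.31 V


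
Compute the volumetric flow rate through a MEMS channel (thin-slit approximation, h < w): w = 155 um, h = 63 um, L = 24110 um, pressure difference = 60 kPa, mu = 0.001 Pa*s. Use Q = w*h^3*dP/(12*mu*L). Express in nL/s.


Step 1: Convert all dimensions to SI (meters).
w = 155e-6 m, h = 63e-6 m, L = 24110e-6 m, dP = 60e3 Pa
Step 2: Q = w * h^3 * dP / (12 * mu * L)
Q = 155e-6 * (63e-6)^3 * 60e3 / (12 * 0.001 * 24110e-6) = 8.0375954e-09 m^3/s
Step 3: Convert Q from m^3/s to nL/s (1 m^3 = 1e12 nL, so multiply by 1e12).
Q = 8037.595 nL/s


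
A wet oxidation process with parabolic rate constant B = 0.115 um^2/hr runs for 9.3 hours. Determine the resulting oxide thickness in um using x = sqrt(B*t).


Step 1: Compute B*t = 0.115 * 9.3 = 1.0695
Step 2: x = sqrt(1.0695)
x = 1.034 um


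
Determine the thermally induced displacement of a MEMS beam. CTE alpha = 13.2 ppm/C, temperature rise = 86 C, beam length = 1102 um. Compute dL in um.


Step 1: Convert CTE: alpha = 13.2 ppm/C = 13.2e-6 /C
Step 2: dL = 13.2e-6 * 86 * 1102
dL = 1.251 um


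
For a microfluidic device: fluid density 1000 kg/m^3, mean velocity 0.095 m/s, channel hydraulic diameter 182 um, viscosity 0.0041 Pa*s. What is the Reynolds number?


Step 1: Convert Dh to meters: Dh = 182e-6 m
Step 2: Re = rho * v * Dh / mu
Re = 1000 * 0.095 * 182e-6 / 0.0041
Re = 4.217


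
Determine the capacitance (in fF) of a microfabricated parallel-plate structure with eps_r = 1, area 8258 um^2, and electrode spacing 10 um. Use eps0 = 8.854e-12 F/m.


Step 1: Convert area to m^2: A = 8258e-12 m^2
Step 2: Convert gap to m: d = 10e-6 m
Step 3: C = eps0 * eps_r * A / d
C = 8.854e-12 * 1 * 8258e-12 / 10e-6
Step 4: Convert to fF (multiply by 1e15).
C = 7.31 fF


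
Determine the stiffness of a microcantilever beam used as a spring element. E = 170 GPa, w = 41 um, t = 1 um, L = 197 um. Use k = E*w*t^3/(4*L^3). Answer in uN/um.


Step 1: Convert E to consistent units (1 GPa = 1000 uN/um^2).
E = 170 GPa = 170000 uN/um^2
Step 2: Compute t^3 = 1^3 = 1
Step 3: Compute L^3 = 197^3 = 7645373
Step 4: k = 170000 * 41 * 1 / (4 * 7645373)
k = 0.2279 uN/um
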